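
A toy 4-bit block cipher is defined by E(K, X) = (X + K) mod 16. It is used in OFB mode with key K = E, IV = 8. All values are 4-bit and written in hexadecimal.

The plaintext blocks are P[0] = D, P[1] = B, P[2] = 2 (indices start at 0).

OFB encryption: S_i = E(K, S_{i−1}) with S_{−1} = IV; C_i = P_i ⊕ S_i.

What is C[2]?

C[2] = 0

C[0]: S = E(K, 8) = 6; D ⊕ 6 = B.
C[1]: S = E(K, 6) = 4; B ⊕ 4 = F.
C[2]: S = E(K, 4) = 2; 2 ⊕ 2 = 0.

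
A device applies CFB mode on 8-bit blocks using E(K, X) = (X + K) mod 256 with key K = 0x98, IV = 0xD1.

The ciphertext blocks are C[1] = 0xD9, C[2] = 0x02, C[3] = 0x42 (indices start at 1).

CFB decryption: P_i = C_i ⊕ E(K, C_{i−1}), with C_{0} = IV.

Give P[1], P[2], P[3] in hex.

P[1] = 0xB0, P[2] = 0x73, P[3] = 0xD8

P[1]: E(K, 0xD1) = 0x69; 0xD9 ⊕ 0x69 = 0xB0.
P[2]: E(K, 0xD9) = 0x71; 0x02 ⊕ 0x71 = 0x73.
P[3]: E(K, 0x02) = 0x9A; 0x42 ⊕ 0x9A = 0xD8.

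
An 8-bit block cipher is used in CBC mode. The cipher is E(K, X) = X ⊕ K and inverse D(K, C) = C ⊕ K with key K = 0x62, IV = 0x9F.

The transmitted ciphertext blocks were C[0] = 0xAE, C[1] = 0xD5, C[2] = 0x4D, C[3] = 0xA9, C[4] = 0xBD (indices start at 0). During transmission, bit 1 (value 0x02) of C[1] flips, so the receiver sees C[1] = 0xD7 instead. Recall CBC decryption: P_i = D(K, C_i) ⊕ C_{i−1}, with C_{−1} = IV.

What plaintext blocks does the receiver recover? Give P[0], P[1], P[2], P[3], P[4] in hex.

Only C[1] changed, to 0xD7. In CBC, a change in C_i garbles P_i and flips the same bit in P_{i+1}. Decrypting the received ciphertext:
P[0]: D(K, 0xAE) = 0xCC; 0xCC ⊕ 0x9F = 0x53.
P[1]: D(K, 0xD7) = 0xB5; 0xB5 ⊕ 0xAE = 0x1B.
P[2]: D(K, 0x4D) = 0x2F; 0x2F ⊕ 0xD7 = 0xF8.
P[3]: D(K, 0xA9) = 0xCB; 0xCB ⊕ 0x4D = 0x86.
P[4]: D(K, 0xBD) = 0xDF; 0xDF ⊕ 0xA9 = 0x76.
Blocks that differ from the original plaintext: P[1], P[2].

P[0] = 0x53, P[1] = 0x1B, P[2] = 0xF8, P[3] = 0x86, P[4] = 0x76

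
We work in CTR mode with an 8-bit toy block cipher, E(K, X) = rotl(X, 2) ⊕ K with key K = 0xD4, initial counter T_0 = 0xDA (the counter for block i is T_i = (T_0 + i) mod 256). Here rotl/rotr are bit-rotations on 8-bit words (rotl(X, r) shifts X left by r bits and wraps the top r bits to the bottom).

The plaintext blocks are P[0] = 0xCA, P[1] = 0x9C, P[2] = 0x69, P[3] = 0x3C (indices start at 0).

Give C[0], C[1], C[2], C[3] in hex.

CTR encryption: S_i = E(K, T_i) where T_i is the counter for block i; C_i = P_i ⊕ S_i.
C[0]: T = 0xDA, S = E(K, T) = 0xBF; 0xCA ⊕ 0xBF = 0x75.
C[1]: T = 0xDB, S = E(K, T) = 0xBB; 0x9C ⊕ 0xBB = 0x27.
C[2]: T = 0xDC, S = E(K, T) = 0xA7; 0x69 ⊕ 0xA7 = 0xCE.
C[3]: T = 0xDD, S = E(K, T) = 0xA3; 0x3C ⊕ 0xA3 = 0x9F.

C[0] = 0x75, C[1] = 0x27, C[2] = 0xCE, C[3] = 0x9F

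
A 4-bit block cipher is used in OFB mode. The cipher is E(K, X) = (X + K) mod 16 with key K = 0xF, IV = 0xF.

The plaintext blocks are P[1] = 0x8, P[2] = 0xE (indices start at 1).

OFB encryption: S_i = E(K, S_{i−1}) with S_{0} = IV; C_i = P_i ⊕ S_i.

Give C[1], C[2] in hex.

C[1] = 0x6, C[2] = 0x3

C[1]: S = E(K, 0xF) = 0xE; 0x8 ⊕ 0xE = 0x6.
C[2]: S = E(K, 0xE) = 0xD; 0xE ⊕ 0xD = 0x3.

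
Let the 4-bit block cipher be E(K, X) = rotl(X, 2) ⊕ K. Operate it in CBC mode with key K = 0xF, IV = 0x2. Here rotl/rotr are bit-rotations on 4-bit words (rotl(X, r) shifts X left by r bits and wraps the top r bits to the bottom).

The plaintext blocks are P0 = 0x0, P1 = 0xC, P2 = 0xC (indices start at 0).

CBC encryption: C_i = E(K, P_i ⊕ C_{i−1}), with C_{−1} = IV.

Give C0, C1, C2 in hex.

C0: P0 ⊕ 0x2 = 0x2; E(K, 0x2) = 0x7.
C1: P1 ⊕ 0x7 = 0xB; E(K, 0xB) = 0x1.
C2: P2 ⊕ 0x1 = 0xD; E(K, 0xD) = 0x8.

C0 = 0x7, C1 = 0x1, C2 = 0x8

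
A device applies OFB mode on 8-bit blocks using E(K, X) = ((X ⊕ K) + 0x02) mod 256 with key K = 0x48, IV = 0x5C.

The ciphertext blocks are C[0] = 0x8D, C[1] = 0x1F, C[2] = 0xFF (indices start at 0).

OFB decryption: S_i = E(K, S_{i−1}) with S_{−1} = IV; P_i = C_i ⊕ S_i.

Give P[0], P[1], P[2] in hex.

P[0]: S = E(K, 0x5C) = 0x16; 0x8D ⊕ 0x16 = 0x9B.
P[1]: S = E(K, 0x16) = 0x60; 0x1F ⊕ 0x60 = 0x7F.
P[2]: S = E(K, 0x60) = 0x2A; 0xFF ⊕ 0x2A = 0xD5.

P[0] = 0x9B, P[1] = 0x7F, P[2] = 0xD5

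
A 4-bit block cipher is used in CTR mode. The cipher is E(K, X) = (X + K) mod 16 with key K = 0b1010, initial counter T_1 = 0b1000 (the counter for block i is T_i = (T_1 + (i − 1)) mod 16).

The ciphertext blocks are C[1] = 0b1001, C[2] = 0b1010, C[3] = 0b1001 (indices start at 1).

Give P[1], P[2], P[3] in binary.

CTR decryption: S_i = E(K, T_i) where T_i is the counter for block i; P_i = C_i ⊕ S_i.
P[1]: T = 0b1000, S = E(K, T) = 0b0010; 0b1001 ⊕ 0b0010 = 0b1011.
P[2]: T = 0b1001, S = E(K, T) = 0b0011; 0b1010 ⊕ 0b0011 = 0b1001.
P[3]: T = 0b1010, S = E(K, T) = 0b0100; 0b1001 ⊕ 0b0100 = 0b1101.

P[1] = 0b1011, P[2] = 0b1001, P[3] = 0b1101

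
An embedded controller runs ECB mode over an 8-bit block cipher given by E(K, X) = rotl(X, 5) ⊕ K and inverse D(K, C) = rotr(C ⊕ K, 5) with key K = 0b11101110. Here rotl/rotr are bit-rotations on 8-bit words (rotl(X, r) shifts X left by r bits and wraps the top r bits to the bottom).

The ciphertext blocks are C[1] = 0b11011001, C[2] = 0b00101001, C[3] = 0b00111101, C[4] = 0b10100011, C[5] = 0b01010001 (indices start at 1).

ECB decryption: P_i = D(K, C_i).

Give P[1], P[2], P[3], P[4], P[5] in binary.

P[1] = 0b10111001, P[2] = 0b00111110, P[3] = 0b10011110, P[4] = 0b01101010, P[5] = 0b11111101

P[1]: D(K, 0b11011001) = 0b10111001.
P[2]: D(K, 0b00101001) = 0b00111110.
P[3]: D(K, 0b00111101) = 0b10011110.
P[4]: D(K, 0b10100011) = 0b01101010.
P[5]: D(K, 0b01010001) = 0b11111101.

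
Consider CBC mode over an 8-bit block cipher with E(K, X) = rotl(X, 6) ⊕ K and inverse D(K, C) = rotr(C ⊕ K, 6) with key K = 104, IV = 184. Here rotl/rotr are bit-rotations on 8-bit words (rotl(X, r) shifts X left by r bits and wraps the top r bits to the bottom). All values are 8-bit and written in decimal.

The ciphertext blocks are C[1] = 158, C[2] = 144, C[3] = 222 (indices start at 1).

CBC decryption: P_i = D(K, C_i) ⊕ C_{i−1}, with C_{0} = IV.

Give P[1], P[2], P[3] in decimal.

P[1]: D(K, 158) = 219; 219 ⊕ 184 = 99.
P[2]: D(K, 144) = 227; 227 ⊕ 158 = 125.
P[3]: D(K, 222) = 218; 218 ⊕ 144 = 74.

P[1] = 99, P[2] = 125, P[3] = 74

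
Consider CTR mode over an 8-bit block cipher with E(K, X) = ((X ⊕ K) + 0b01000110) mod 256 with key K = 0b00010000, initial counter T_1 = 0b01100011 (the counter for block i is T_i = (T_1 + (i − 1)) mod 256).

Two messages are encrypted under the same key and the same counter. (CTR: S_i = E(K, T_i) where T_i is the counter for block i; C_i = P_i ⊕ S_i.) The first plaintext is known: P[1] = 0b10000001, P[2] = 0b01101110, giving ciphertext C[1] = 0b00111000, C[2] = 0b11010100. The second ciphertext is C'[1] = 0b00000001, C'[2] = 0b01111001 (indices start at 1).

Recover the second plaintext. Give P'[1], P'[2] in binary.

P'[1] = 0b10111000, P'[2] = 0b11000011

In CTR with a reused counter, both messages share the same keystream S_i, so C_i ⊕ C'_i = P_i ⊕ P'_i and thus P'_i = P_i ⊕ C_i ⊕ C'_i.
P'[1]: 0b10000001 ⊕ 0b00111000 ⊕ 0b00000001 = 0b10111000.
P'[2]: 0b01101110 ⊕ 0b11010100 ⊕ 0b01111001 = 0b11000011.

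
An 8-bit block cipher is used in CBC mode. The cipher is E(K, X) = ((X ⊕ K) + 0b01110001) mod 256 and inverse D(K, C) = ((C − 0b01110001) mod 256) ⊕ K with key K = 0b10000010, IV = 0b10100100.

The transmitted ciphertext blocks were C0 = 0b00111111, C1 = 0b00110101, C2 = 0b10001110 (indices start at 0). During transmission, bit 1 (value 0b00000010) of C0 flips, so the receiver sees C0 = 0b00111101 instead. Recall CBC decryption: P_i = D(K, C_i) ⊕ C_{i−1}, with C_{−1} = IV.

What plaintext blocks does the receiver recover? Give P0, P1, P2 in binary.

Only C0 changed, to 0b00111101. In CBC, a change in C_i garbles P_i and flips the same bit in P_{i+1}. Decrypting the received ciphertext:
P0: D(K, 0b00111101) = 0b01001110; 0b01001110 ⊕ 0b10100100 = 0b11101010.
P1: D(K, 0b00110101) = 0b01000110; 0b01000110 ⊕ 0b00111101 = 0b01111011.
P2: D(K, 0b10001110) = 0b10011111; 0b10011111 ⊕ 0b00110101 = 0b10101010.
Blocks that differ from the original plaintext: P0, P1.

P0 = 0b11101010, P1 = 0b01111011, P2 = 0b10101010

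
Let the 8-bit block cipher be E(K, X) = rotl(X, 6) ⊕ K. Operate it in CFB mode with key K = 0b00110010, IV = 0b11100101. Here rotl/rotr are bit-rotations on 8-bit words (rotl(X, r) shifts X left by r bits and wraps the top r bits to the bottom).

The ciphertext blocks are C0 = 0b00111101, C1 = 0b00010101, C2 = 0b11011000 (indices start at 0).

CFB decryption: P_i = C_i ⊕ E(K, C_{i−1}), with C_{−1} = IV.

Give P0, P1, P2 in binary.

P0: E(K, 0b11100101) = 0b01001011; 0b00111101 ⊕ 0b01001011 = 0b01110110.
P1: E(K, 0b00111101) = 0b01111101; 0b00010101 ⊕ 0b01111101 = 0b01101000.
P2: E(K, 0b00010101) = 0b01110111; 0b11011000 ⊕ 0b01110111 = 0b10101111.

P0 = 0b01110110, P1 = 0b01101000, P2 = 0b10101111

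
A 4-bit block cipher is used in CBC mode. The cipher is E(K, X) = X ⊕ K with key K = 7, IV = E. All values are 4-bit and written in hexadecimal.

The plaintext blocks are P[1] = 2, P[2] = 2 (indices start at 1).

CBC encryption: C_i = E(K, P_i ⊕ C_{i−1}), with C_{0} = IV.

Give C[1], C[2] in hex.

C[1] = B, C[2] = E

C[1]: P[1] ⊕ E = C; E(K, C) = B.
C[2]: P[2] ⊕ B = 9; E(K, 9) = E.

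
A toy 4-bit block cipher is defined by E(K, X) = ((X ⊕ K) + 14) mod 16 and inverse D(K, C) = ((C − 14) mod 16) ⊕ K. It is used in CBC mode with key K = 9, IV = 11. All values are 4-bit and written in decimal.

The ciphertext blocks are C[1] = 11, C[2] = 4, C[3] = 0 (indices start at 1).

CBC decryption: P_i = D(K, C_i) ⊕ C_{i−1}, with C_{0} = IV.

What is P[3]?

P[3] = 15

P[3]: D(K, 0) = 11; 11 ⊕ 4 = 15.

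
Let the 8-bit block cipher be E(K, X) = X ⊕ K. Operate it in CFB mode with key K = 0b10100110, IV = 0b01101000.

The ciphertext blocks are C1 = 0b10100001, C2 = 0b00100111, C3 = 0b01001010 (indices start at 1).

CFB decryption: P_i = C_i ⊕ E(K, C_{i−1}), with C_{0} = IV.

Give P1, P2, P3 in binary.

P1 = 0b01101111, P2 = 0b00100000, P3 = 0b11001011

P1: E(K, 0b01101000) = 0b11001110; 0b10100001 ⊕ 0b11001110 = 0b01101111.
P2: E(K, 0b10100001) = 0b00000111; 0b00100111 ⊕ 0b00000111 = 0b00100000.
P3: E(K, 0b00100111) = 0b10000001; 0b01001010 ⊕ 0b10000001 = 0b11001011.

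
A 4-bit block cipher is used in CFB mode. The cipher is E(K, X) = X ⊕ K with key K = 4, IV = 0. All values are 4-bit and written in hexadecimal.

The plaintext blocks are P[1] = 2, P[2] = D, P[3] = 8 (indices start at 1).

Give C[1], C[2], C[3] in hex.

C[1] = 6, C[2] = F, C[3] = 3

CFB encryption: C_i = P_i ⊕ E(K, C_{i−1}), with C_{0} = IV.
C[1]: E(K, 0) = 4; 2 ⊕ 4 = 6.
C[2]: E(K, 6) = 2; D ⊕ 2 = F.
C[3]: E(K, F) = B; 8 ⊕ B = 3.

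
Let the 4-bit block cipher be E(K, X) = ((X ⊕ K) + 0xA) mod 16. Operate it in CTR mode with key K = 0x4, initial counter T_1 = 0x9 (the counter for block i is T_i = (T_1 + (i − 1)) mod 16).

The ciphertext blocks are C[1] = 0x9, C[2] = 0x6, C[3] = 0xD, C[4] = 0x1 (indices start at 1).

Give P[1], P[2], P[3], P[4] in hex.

CTR decryption: S_i = E(K, T_i) where T_i is the counter for block i; P_i = C_i ⊕ S_i.
P[1]: T = 0x9, S = E(K, T) = 0x7; 0x9 ⊕ 0x7 = 0xE.
P[2]: T = 0xA, S = E(K, T) = 0x8; 0x6 ⊕ 0x8 = 0xE.
P[3]: T = 0xB, S = E(K, T) = 0x9; 0xD ⊕ 0x9 = 0x4.
P[4]: T = 0xC, S = E(K, T) = 0x2; 0x1 ⊕ 0x2 = 0x3.

P[1] = 0xE, P[2] = 0xE, P[3] = 0x4, P[4] = 0x3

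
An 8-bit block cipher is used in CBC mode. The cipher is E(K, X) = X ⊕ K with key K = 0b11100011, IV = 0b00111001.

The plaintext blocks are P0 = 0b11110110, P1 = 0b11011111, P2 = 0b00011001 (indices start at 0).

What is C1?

C1 = 0b00010000

CBC encryption: C_i = E(K, P_i ⊕ C_{i−1}), with C_{−1} = IV.
C0: P0 ⊕ 0b00111001 = 0b11001111; E(K, 0b11001111) = 0b00101100.
C1: P1 ⊕ 0b00101100 = 0b11110011; E(K, 0b11110011) = 0b00010000.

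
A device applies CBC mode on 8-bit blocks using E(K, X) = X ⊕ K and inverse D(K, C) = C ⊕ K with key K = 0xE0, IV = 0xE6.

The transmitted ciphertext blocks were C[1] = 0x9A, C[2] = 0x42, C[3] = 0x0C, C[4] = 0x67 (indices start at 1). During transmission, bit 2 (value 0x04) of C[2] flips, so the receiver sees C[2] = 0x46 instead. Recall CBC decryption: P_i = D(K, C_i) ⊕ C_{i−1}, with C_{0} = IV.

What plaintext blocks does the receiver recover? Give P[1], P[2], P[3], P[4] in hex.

P[1] = 0x9C, P[2] = 0x3C, P[3] = 0xAA, P[4] = 0x8B

Only C[2] changed, to 0x46. In CBC, a change in C_i garbles P_i and flips the same bit in P_{i+1}. Decrypting the received ciphertext:
P[1]: D(K, 0x9A) = 0x7A; 0x7A ⊕ 0xE6 = 0x9C.
P[2]: D(K, 0x46) = 0xA6; 0xA6 ⊕ 0x9A = 0x3C.
P[3]: D(K, 0x0C) = 0xEC; 0xEC ⊕ 0x46 = 0xAA.
P[4]: D(K, 0x67) = 0x87; 0x87 ⊕ 0x0C = 0x8B.
Blocks that differ from the original plaintext: P[2], P[3].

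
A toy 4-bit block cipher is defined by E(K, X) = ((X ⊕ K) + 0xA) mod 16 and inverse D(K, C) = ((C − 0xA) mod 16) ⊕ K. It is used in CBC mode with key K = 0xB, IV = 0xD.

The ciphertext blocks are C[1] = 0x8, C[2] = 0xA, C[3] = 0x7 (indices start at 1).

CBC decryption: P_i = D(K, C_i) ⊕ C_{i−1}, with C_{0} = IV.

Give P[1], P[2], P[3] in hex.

P[1] = 0x8, P[2] = 0x3, P[3] = 0xC

P[1]: D(K, 0x8) = 0x5; 0x5 ⊕ 0xD = 0x8.
P[2]: D(K, 0xA) = 0xB; 0xB ⊕ 0x8 = 0x3.
P[3]: D(K, 0x7) = 0x6; 0x6 ⊕ 0xA = 0xC.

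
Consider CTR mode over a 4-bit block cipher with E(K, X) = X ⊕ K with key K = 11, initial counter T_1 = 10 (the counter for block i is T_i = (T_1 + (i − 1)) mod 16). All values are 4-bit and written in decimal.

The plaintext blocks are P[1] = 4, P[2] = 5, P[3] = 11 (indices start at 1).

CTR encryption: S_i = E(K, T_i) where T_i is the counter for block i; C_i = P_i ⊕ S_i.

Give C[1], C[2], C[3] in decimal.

C[1] = 5, C[2] = 5, C[3] = 12

C[1]: T = 10, S = E(K, T) = 1; 4 ⊕ 1 = 5.
C[2]: T = 11, S = E(K, T) = 0; 5 ⊕ 0 = 5.
C[3]: T = 12, S = E(K, T) = 7; 11 ⊕ 7 = 12.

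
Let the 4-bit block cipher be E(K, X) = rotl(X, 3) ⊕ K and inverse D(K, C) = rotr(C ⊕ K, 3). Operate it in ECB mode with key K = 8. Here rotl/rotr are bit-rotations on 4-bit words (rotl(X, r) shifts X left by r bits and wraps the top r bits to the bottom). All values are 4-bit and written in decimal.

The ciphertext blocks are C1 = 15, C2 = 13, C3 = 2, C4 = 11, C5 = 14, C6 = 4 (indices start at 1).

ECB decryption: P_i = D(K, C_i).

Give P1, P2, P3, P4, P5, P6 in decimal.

P1 = 14, P2 = 10, P3 = 5, P4 = 6, P5 = 12, P6 = 9

P1: D(K, 15) = 14.
P2: D(K, 13) = 10.
P3: D(K, 2) = 5.
P4: D(K, 11) = 6.
P5: D(K, 14) = 12.
P6: D(K, 4) = 9.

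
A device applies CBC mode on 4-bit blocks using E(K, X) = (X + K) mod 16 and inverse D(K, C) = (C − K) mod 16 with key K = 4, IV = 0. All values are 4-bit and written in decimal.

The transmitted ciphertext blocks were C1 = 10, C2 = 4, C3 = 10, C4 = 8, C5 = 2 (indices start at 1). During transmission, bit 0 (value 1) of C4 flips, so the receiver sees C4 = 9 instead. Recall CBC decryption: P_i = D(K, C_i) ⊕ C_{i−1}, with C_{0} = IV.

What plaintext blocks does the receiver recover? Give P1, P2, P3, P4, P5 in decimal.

P1 = 6, P2 = 10, P3 = 2, P4 = 15, P5 = 7

Only C4 changed, to 9. In CBC, a change in C_i garbles P_i and flips the same bit in P_{i+1}. Decrypting the received ciphertext:
P1: D(K, 10) = 6; 6 ⊕ 0 = 6.
P2: D(K, 4) = 0; 0 ⊕ 10 = 10.
P3: D(K, 10) = 6; 6 ⊕ 4 = 2.
P4: D(K, 9) = 5; 5 ⊕ 10 = 15.
P5: D(K, 2) = 14; 14 ⊕ 9 = 7.
Blocks that differ from the original plaintext: P4, P5.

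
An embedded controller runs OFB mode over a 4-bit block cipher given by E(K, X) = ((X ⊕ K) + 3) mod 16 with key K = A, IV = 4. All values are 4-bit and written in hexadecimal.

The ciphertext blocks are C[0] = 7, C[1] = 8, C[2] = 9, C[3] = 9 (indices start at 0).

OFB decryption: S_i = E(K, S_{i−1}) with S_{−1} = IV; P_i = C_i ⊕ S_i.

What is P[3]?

P[3] = 9

P[0]: S = E(K, 4) = 1; 7 ⊕ 1 = 6.
P[1]: S = E(K, 1) = E; 8 ⊕ E = 6.
P[2]: S = E(K, E) = 7; 9 ⊕ 7 = E.
P[3]: S = E(K, 7) = 0; 9 ⊕ 0 = 9.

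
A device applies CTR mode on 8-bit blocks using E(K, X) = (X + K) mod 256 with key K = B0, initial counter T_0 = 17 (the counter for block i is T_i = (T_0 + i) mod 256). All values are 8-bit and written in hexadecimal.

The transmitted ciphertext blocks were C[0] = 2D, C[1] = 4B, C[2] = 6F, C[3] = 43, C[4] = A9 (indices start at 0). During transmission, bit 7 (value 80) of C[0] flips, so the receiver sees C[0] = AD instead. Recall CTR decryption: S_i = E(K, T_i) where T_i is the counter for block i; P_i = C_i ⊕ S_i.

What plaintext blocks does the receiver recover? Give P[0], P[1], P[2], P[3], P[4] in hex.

P[0] = 6A, P[1] = 83, P[2] = A6, P[3] = 89, P[4] = 62

Only C[0] changed, to AD. In CTR, a change in C_i flips the same bit in P_i only; the keystream is unaffected. Decrypting the received ciphertext:
P[0]: T = 17, S = E(K, T) = C7; AD ⊕ C7 = 6A.
P[1]: T = 18, S = E(K, T) = C8; 4B ⊕ C8 = 83.
P[2]: T = 19, S = E(K, T) = C9; 6F ⊕ C9 = A6.
P[3]: T = 1A, S = E(K, T) = CA; 43 ⊕ CA = 89.
P[4]: T = 1B, S = E(K, T) = CB; A9 ⊕ CB = 62.
Blocks that differ from the original plaintext: P[0].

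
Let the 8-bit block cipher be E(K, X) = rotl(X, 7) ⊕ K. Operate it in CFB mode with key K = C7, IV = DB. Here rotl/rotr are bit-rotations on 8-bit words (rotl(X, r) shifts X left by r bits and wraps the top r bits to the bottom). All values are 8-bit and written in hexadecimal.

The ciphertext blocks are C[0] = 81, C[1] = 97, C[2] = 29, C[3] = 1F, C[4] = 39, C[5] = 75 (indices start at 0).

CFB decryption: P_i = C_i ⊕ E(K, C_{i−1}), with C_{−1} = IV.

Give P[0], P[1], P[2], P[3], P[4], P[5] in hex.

P[0] = AB, P[1] = 90, P[2] = 25, P[3] = 4C, P[4] = 71, P[5] = 2E

P[0]: E(K, DB) = 2A; 81 ⊕ 2A = AB.
P[1]: E(K, 81) = 07; 97 ⊕ 07 = 90.
P[2]: E(K, 97) = 0C; 29 ⊕ 0C = 25.
P[3]: E(K, 29) = 53; 1F ⊕ 53 = 4C.
P[4]: E(K, 1F) = 48; 39 ⊕ 48 = 71.
P[5]: E(K, 39) = 5B; 75 ⊕ 5B = 2E.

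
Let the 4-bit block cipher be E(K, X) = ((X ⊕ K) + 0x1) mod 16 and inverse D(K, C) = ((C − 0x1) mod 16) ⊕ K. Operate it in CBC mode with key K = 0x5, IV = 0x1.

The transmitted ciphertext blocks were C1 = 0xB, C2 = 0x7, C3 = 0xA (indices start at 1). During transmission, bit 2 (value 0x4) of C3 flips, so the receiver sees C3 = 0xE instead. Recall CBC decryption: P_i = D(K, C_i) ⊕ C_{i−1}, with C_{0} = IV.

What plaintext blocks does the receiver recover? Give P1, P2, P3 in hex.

Only C3 changed, to 0xE. In CBC, a change in C_i garbles P_i and flips the same bit in P_{i+1}. Decrypting the received ciphertext:
P1: D(K, 0xB) = 0xF; 0xF ⊕ 0x1 = 0xE.
P2: D(K, 0x7) = 0x3; 0x3 ⊕ 0xB = 0x8.
P3: D(K, 0xE) = 0x8; 0x8 ⊕ 0x7 = 0xF.
Blocks that differ from the original plaintext: P3.

P1 = 0xE, P2 = 0x8, P3 = 0xF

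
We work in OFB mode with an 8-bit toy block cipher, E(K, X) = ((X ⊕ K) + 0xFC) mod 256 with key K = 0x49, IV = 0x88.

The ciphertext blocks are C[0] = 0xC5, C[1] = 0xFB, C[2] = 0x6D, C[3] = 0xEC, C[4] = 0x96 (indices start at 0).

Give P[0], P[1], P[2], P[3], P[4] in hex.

OFB decryption: S_i = E(K, S_{i−1}) with S_{−1} = IV; P_i = C_i ⊕ S_i.
P[0]: S = E(K, 0x88) = 0xBD; 0xC5 ⊕ 0xBD = 0x78.
P[1]: S = E(K, 0xBD) = 0xF0; 0xFB ⊕ 0xF0 = 0x0B.
P[2]: S = E(K, 0xF0) = 0xB5; 0x6D ⊕ 0xB5 = 0xD8.
P[3]: S = E(K, 0xB5) = 0xF8; 0xEC ⊕ 0xF8 = 0x14.
P[4]: S = E(K, 0xF8) = 0xAD; 0x96 ⊕ 0xAD = 0x3B.

P[0] = 0x78, P[1] = 0x0B, P[2] = 0xD8, P[3] = 0x14, P[4] = 0x3B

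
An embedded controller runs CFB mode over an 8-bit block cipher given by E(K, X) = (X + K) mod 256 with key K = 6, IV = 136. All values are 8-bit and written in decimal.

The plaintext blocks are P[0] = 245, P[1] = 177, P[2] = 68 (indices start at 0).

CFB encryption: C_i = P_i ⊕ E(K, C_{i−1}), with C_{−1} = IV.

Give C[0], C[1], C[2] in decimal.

C[0]: E(K, 136) = 142; 245 ⊕ 142 = 123.
C[1]: E(K, 123) = 129; 177 ⊕ 129 = 48.
C[2]: E(K, 48) = 54; 68 ⊕ 54 = 114.

C[0] = 123, C[1] = 48, C[2] = 114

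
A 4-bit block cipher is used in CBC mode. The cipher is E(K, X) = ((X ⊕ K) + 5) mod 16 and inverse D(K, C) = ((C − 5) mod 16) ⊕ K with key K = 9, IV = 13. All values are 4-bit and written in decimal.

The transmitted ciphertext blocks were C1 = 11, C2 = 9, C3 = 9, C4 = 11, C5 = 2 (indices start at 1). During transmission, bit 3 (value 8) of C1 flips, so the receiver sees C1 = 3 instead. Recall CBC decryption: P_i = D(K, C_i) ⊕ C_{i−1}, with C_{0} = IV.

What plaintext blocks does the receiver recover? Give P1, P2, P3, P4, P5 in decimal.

Only C1 changed, to 3. In CBC, a change in C_i garbles P_i and flips the same bit in P_{i+1}. Decrypting the received ciphertext:
P1: D(K, 3) = 7; 7 ⊕ 13 = 10.
P2: D(K, 9) = 13; 13 ⊕ 3 = 14.
P3: D(K, 9) = 13; 13 ⊕ 9 = 4.
P4: D(K, 11) = 15; 15 ⊕ 9 = 6.
P5: D(K, 2) = 4; 4 ⊕ 11 = 15.
Blocks that differ from the original plaintext: P1, P2.

P1 = 10, P2 = 14, P3 = 4, P4 = 6, P5 = 15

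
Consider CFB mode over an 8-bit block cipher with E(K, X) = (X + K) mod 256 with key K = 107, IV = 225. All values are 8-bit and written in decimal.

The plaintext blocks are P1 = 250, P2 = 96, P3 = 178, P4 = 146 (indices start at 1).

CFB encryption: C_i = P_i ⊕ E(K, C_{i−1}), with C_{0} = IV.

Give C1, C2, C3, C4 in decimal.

C1: E(K, 225) = 76; 250 ⊕ 76 = 182.
C2: E(K, 182) = 33; 96 ⊕ 33 = 65.
C3: E(K, 65) = 172; 178 ⊕ 172 = 30.
C4: E(K, 30) = 137; 146 ⊕ 137 = 27.

C1 = 182, C2 = 65, C3 = 30, C4 = 27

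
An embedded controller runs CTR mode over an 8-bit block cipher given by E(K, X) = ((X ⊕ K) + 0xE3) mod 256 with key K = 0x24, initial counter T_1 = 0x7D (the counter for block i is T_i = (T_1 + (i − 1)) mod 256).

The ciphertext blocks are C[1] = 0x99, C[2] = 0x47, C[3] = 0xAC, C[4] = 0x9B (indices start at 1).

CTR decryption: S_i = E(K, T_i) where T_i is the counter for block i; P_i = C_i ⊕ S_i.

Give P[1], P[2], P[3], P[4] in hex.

P[1] = 0xA5, P[2] = 0x7A, P[3] = 0x92, P[4] = 0x1C

P[1]: T = 0x7D, S = E(K, T) = 0x3C; 0x99 ⊕ 0x3C = 0xA5.
P[2]: T = 0x7E, S = E(K, T) = 0x3D; 0x47 ⊕ 0x3D = 0x7A.
P[3]: T = 0x7F, S = E(K, T) = 0x3E; 0xAC ⊕ 0x3E = 0x92.
P[4]: T = 0x80, S = E(K, T) = 0x87; 0x9B ⊕ 0x87 = 0x1C.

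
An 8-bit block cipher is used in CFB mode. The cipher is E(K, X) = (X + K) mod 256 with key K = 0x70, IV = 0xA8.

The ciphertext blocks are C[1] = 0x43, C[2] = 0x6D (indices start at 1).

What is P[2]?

P[2] = 0xDE

CFB decryption: P_i = C_i ⊕ E(K, C_{i−1}), with C_{0} = IV.
P[2]: E(K, 0x43) = 0xB3; 0x6D ⊕ 0xB3 = 0xDE.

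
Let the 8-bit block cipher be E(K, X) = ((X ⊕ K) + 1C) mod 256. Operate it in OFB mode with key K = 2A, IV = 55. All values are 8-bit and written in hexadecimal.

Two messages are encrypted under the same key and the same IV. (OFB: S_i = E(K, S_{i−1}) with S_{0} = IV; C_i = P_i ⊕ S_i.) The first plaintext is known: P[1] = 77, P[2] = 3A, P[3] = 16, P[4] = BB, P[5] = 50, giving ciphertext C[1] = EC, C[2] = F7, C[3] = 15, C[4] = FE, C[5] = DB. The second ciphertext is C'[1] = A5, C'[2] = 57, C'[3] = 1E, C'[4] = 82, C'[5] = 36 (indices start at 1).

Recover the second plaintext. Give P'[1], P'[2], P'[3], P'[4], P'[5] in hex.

P'[1] = 3E, P'[2] = 9A, P'[3] = 1D, P'[4] = C7, P'[5] = BD

In OFB with a reused IV, both messages share the same keystream S_i, so C_i ⊕ C'_i = P_i ⊕ P'_i and thus P'_i = P_i ⊕ C_i ⊕ C'_i.
P'[1]: 77 ⊕ EC ⊕ A5 = 3E.
P'[2]: 3A ⊕ F7 ⊕ 57 = 9A.
P'[3]: 16 ⊕ 15 ⊕ 1E = 1D.
P'[4]: BB ⊕ FE ⊕ 82 = C7.
P'[5]: 50 ⊕ DB ⊕ 36 = BD.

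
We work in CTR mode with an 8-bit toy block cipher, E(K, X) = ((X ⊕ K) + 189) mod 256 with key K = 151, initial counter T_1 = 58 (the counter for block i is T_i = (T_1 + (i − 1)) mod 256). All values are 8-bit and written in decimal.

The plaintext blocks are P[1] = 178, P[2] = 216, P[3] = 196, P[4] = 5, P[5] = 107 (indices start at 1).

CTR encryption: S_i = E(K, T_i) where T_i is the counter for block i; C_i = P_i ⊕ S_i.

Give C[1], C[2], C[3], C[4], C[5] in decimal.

C[1]: T = 58, S = E(K, T) = 106; 178 ⊕ 106 = 216.
C[2]: T = 59, S = E(K, T) = 105; 216 ⊕ 105 = 177.
C[3]: T = 60, S = E(K, T) = 104; 196 ⊕ 104 = 172.
C[4]: T = 61, S = E(K, T) = 103; 5 ⊕ 103 = 98.
C[5]: T = 62, S = E(K, T) = 102; 107 ⊕ 102 = 13.

C[1] = 216, C[2] = 177, C[3] = 172, C[4] = 98, C[5] = 13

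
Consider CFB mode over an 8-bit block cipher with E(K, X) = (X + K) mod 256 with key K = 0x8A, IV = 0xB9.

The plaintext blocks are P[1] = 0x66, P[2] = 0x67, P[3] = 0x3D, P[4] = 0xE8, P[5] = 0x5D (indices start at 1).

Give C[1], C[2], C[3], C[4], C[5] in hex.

C[1] = 0x25, C[2] = 0xC8, C[3] = 0x6F, C[4] = 0x11, C[5] = 0xC6

CFB encryption: C_i = P_i ⊕ E(K, C_{i−1}), with C_{0} = IV.
C[1]: E(K, 0xB9) = 0x43; 0x66 ⊕ 0x43 = 0x25.
C[2]: E(K, 0x25) = 0xAF; 0x67 ⊕ 0xAF = 0xC8.
C[3]: E(K, 0xC8) = 0x52; 0x3D ⊕ 0x52 = 0x6F.
C[4]: E(K, 0x6F) = 0xF9; 0xE8 ⊕ 0xF9 = 0x11.
C[5]: E(K, 0x11) = 0x9B; 0x5D ⊕ 0x9B = 0xC6.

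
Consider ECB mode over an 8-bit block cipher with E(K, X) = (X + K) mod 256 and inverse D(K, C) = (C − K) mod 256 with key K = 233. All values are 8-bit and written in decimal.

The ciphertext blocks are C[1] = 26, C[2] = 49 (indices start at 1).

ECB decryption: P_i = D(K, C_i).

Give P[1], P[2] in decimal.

P[1] = 49, P[2] = 72

P[1]: D(K, 26) = 49.
P[2]: D(K, 49) = 72.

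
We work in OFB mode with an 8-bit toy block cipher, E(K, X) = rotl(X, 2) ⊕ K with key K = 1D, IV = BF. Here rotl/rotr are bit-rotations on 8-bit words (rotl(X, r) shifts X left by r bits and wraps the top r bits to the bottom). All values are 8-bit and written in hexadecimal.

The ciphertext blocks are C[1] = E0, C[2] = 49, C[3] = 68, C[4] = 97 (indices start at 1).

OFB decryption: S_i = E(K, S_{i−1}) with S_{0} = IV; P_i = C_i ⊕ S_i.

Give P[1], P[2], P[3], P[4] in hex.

P[1]: S = E(K, BF) = E3; E0 ⊕ E3 = 03.
P[2]: S = E(K, E3) = 92; 49 ⊕ 92 = DB.
P[3]: S = E(K, 92) = 57; 68 ⊕ 57 = 3F.
P[4]: S = E(K, 57) = 40; 97 ⊕ 40 = D7.

P[1] = 03, P[2] = DB, P[3] = 3F, P[4] = D7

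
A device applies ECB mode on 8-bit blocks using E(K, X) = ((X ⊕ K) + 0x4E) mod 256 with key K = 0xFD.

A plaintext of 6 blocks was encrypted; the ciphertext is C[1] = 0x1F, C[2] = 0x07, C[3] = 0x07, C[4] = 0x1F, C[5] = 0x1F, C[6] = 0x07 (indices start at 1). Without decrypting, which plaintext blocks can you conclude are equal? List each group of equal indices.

ECB encrypts each block independently with the same key, so equal ciphertext blocks imply equal plaintext blocks.
C[1] = C[4] = C[5] = 0x1F, so P[1] = P[4] = P[5].
C[2] = C[3] = C[6] = 0x07, so P[2] = P[3] = P[6].

P[1] = P[4] = P[5]; P[2] = P[3] = P[6]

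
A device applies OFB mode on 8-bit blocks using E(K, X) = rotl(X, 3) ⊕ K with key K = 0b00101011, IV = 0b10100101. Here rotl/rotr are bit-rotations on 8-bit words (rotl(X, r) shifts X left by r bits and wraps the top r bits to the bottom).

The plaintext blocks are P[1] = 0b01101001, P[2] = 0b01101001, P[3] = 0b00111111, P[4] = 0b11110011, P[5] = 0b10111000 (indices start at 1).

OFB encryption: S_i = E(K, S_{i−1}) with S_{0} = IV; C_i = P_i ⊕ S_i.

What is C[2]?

C[1]: S = E(K, 0b10100101) = 0b00000110; 0b01101001 ⊕ 0b00000110 = 0b01101111.
C[2]: S = E(K, 0b00000110) = 0b00011011; 0b01101001 ⊕ 0b00011011 = 0b01110010.

C[2] = 0b01110010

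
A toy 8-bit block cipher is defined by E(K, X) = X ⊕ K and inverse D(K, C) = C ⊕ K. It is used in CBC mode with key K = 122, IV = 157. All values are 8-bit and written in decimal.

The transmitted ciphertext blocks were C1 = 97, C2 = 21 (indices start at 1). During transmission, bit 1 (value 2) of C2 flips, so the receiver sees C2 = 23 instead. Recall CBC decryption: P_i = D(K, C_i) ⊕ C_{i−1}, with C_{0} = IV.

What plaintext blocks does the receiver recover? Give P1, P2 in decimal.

P1 = 134, P2 = 12

Only C2 changed, to 23. In CBC, a change in C_i garbles P_i and flips the same bit in P_{i+1}. Decrypting the received ciphertext:
P1: D(K, 97) = 27; 27 ⊕ 157 = 134.
P2: D(K, 23) = 109; 109 ⊕ 97 = 12.
Blocks that differ from the original plaintext: P2.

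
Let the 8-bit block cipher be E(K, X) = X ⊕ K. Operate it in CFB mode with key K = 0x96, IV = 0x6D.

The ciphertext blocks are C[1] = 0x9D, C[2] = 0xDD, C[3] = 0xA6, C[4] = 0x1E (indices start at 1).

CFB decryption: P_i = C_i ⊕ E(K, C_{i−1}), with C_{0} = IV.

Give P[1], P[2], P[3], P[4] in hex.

P[1]: E(K, 0x6D) = 0xFB; 0x9D ⊕ 0xFB = 0x66.
P[2]: E(K, 0x9D) = 0x0B; 0xDD ⊕ 0x0B = 0xD6.
P[3]: E(K, 0xDD) = 0x4B; 0xA6 ⊕ 0x4B = 0xED.
P[4]: E(K, 0xA6) = 0x30; 0x1E ⊕ 0x30 = 0x2E.

P[1] = 0x66, P[2] = 0xD6, P[3] = 0xED, P[4] = 0x2E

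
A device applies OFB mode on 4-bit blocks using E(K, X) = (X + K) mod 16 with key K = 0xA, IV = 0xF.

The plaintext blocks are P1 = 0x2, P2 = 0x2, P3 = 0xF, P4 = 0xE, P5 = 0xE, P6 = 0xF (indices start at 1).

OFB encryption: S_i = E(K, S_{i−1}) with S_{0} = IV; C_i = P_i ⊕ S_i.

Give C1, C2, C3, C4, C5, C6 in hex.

C1: S = E(K, 0xF) = 0x9; 0x2 ⊕ 0x9 = 0xB.
C2: S = E(K, 0x9) = 0x3; 0x2 ⊕ 0x3 = 0x1.
C3: S = E(K, 0x3) = 0xD; 0xF ⊕ 0xD = 0x2.
C4: S = E(K, 0xD) = 0x7; 0xE ⊕ 0x7 = 0x9.
C5: S = E(K, 0x7) = 0x1; 0xE ⊕ 0x1 = 0xF.
C6: S = E(K, 0x1) = 0xB; 0xF ⊕ 0xB = 0x4.

C1 = 0xB, C2 = 0x1, C3 = 0x2, C4 = 0x9, C5 = 0xF, C6 = 0x4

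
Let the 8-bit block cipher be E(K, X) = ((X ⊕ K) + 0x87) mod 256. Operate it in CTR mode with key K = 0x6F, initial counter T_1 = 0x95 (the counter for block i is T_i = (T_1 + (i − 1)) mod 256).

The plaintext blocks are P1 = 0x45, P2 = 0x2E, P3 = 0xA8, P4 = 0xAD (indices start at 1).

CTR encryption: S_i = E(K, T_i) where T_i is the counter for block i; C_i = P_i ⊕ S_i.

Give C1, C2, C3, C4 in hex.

C1: T = 0x95, S = E(K, T) = 0x81; 0x45 ⊕ 0x81 = 0xC4.
C2: T = 0x96, S = E(K, T) = 0x80; 0x2E ⊕ 0x80 = 0xAE.
C3: T = 0x97, S = E(K, T) = 0x7F; 0xA8 ⊕ 0x7F = 0xD7.
C4: T = 0x98, S = E(K, T) = 0x7E; 0xAD ⊕ 0x7E = 0xD3.

C1 = 0xC4, C2 = 0xAE, C3 = 0xD7, C4 = 0xD3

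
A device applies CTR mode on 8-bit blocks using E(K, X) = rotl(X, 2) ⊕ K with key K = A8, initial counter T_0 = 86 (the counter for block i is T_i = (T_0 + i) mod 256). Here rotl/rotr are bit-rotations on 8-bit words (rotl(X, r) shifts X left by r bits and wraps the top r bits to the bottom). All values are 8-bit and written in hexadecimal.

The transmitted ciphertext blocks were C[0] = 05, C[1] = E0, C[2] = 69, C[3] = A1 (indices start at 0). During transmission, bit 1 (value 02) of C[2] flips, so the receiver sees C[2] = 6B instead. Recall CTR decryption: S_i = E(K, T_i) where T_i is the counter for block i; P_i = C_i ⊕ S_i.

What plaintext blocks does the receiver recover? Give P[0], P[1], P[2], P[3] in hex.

Only C[2] changed, to 6B. In CTR, a change in C_i flips the same bit in P_i only; the keystream is unaffected. Decrypting the received ciphertext:
P[0]: T = 86, S = E(K, T) = B2; 05 ⊕ B2 = B7.
P[1]: T = 87, S = E(K, T) = B6; E0 ⊕ B6 = 56.
P[2]: T = 88, S = E(K, T) = 8A; 6B ⊕ 8A = E1.
P[3]: T = 89, S = E(K, T) = 8E; A1 ⊕ 8E = 2F.
Blocks that differ from the original plaintext: P[2].

P[0] = B7, P[1] = 56, P[2] = E1, P[3] = 2F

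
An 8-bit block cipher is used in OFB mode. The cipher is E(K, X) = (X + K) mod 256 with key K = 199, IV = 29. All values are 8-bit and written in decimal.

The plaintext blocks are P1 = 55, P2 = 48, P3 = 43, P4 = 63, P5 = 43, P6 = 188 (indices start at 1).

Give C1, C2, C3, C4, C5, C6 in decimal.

C1 = 211, C2 = 155, C3 = 89, C4 = 6, C5 = 43, C6 = 123

OFB encryption: S_i = E(K, S_{i−1}) with S_{0} = IV; C_i = P_i ⊕ S_i.
C1: S = E(K, 29) = 228; 55 ⊕ 228 = 211.
C2: S = E(K, 228) = 171; 48 ⊕ 171 = 155.
C3: S = E(K, 171) = 114; 43 ⊕ 114 = 89.
C4: S = E(K, 114) = 57; 63 ⊕ 57 = 6.
C5: S = E(K, 57) = 0; 43 ⊕ 0 = 43.
C6: S = E(K, 0) = 199; 188 ⊕ 199 = 123.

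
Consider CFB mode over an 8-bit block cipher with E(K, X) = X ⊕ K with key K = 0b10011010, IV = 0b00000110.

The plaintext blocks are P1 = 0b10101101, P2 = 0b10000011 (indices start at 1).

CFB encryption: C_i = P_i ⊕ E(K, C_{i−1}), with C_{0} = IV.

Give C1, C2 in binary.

C1: E(K, 0b00000110) = 0b10011100; 0b10101101 ⊕ 0b10011100 = 0b00110001.
C2: E(K, 0b00110001) = 0b10101011; 0b10000011 ⊕ 0b10101011 = 0b00101000.

C1 = 0b00110001, C2 = 0b00101000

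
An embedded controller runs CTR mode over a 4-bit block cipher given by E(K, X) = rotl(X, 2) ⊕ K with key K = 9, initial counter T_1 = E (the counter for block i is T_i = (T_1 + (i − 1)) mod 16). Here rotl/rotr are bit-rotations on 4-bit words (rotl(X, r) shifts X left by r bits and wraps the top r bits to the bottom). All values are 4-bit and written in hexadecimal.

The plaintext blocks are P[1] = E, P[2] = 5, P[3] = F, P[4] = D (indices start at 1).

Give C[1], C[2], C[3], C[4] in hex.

C[1] = C, C[2] = 3, C[3] = 6, C[4] = 0

CTR encryption: S_i = E(K, T_i) where T_i is the counter for block i; C_i = P_i ⊕ S_i.
C[1]: T = E, S = E(K, T) = 2; E ⊕ 2 = C.
C[2]: T = F, S = E(K, T) = 6; 5 ⊕ 6 = 3.
C[3]: T = 0, S = E(K, T) = 9; F ⊕ 9 = 6.
C[4]: T = 1, S = E(K, T) = D; D ⊕ D = 0.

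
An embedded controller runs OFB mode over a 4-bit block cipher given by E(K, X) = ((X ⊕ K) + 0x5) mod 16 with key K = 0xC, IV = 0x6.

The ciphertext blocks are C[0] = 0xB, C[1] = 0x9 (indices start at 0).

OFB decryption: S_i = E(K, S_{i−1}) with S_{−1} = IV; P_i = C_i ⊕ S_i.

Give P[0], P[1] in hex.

P[0] = 0x4, P[1] = 0x1

P[0]: S = E(K, 0x6) = 0xF; 0xB ⊕ 0xF = 0x4.
P[1]: S = E(K, 0xF) = 0x8; 0x9 ⊕ 0x8 = 0x1.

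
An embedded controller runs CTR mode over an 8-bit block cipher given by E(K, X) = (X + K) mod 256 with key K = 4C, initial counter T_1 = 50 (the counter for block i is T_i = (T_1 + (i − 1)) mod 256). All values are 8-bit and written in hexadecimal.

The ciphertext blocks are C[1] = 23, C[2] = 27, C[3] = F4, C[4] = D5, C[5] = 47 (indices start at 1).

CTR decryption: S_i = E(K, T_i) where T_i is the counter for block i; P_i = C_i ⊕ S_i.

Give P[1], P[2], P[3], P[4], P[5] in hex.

P[1]: T = 50, S = E(K, T) = 9C; 23 ⊕ 9C = BF.
P[2]: T = 51, S = E(K, T) = 9D; 27 ⊕ 9D = BA.
P[3]: T = 52, S = E(K, T) = 9E; F4 ⊕ 9E = 6A.
P[4]: T = 53, S = E(K, T) = 9F; D5 ⊕ 9F = 4A.
P[5]: T = 54, S = E(K, T) = A0; 47 ⊕ A0 = E7.

P[1] = BF, P[2] = BA, P[3] = 6A, P[4] = 4A, P[5] = E7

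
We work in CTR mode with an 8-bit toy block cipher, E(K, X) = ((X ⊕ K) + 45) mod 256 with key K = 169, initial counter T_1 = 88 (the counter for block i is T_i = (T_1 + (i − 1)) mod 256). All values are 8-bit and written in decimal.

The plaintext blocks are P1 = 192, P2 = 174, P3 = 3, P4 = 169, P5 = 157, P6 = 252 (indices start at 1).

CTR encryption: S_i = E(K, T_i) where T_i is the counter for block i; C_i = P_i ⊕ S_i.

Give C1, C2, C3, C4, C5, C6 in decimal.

C1 = 222, C2 = 179, C3 = 35, C4 = 182, C5 = 191, C6 = 221

C1: T = 88, S = E(K, T) = 30; 192 ⊕ 30 = 222.
C2: T = 89, S = E(K, T) = 29; 174 ⊕ 29 = 179.
C3: T = 90, S = E(K, T) = 32; 3 ⊕ 32 = 35.
C4: T = 91, S = E(K, T) = 31; 169 ⊕ 31 = 182.
C5: T = 92, S = E(K, T) = 34; 157 ⊕ 34 = 191.
C6: T = 93, S = E(K, T) = 33; 252 ⊕ 33 = 221.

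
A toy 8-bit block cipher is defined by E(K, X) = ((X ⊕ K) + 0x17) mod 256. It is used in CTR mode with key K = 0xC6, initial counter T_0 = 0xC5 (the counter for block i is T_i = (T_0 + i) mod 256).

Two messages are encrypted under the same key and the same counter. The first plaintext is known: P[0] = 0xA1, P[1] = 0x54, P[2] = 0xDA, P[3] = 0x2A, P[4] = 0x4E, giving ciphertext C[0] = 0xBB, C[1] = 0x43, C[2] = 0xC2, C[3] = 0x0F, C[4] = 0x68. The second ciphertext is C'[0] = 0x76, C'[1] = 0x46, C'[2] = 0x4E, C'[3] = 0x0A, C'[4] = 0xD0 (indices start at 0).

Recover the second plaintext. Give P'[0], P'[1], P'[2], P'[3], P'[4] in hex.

In CTR with a reused counter, both messages share the same keystream S_i, so C_i ⊕ C'_i = P_i ⊕ P'_i and thus P'_i = P_i ⊕ C_i ⊕ C'_i.
P'[0]: 0xA1 ⊕ 0xBB ⊕ 0x76 = 0x6C.
P'[1]: 0x54 ⊕ 0x43 ⊕ 0x46 = 0x51.
P'[2]: 0xDA ⊕ 0xC2 ⊕ 0x4E = 0x56.
P'[3]: 0x2A ⊕ 0x0F ⊕ 0x0A = 0x2F.
P'[4]: 0x4E ⊕ 0x68 ⊕ 0xD0 = 0xF6.

P'[0] = 0x6C, P'[1] = 0x51, P'[2] = 0x56, P'[3] = 0x2F, P'[4] = 0xF6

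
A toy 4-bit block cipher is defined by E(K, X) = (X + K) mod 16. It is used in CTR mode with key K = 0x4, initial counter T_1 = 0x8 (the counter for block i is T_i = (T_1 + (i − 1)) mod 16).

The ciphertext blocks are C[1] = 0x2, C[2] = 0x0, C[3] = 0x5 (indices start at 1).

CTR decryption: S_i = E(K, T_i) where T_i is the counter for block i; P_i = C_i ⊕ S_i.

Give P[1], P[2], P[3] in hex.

P[1]: T = 0x8, S = E(K, T) = 0xC; 0x2 ⊕ 0xC = 0xE.
P[2]: T = 0x9, S = E(K, T) = 0xD; 0x0 ⊕ 0xD = 0xD.
P[3]: T = 0xA, S = E(K, T) = 0xE; 0x5 ⊕ 0xE = 0xB.

P[1] = 0xE, P[2] = 0xD, P[3] = 0xB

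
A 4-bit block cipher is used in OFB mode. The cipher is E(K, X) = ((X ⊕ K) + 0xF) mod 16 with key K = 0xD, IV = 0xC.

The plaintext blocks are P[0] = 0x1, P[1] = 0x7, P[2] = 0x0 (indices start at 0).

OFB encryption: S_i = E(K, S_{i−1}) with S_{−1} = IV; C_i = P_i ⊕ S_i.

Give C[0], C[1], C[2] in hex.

C[0]: S = E(K, 0xC) = 0x0; 0x1 ⊕ 0x0 = 0x1.
C[1]: S = E(K, 0x0) = 0xC; 0x7 ⊕ 0xC = 0xB.
C[2]: S = E(K, 0xC) = 0x0; 0x0 ⊕ 0x0 = 0x0.

C[0] = 0x1, C[1] = 0xB, C[2] = 0x0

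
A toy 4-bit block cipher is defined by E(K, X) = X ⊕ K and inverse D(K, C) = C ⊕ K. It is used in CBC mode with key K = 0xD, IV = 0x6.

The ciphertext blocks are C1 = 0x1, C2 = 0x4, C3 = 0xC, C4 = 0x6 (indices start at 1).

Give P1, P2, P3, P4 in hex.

P1 = 0xA, P2 = 0x8, P3 = 0x5, P4 = 0x7

CBC decryption: P_i = D(K, C_i) ⊕ C_{i−1}, with C_{0} = IV.
P1: D(K, 0x1) = 0xC; 0xC ⊕ 0x6 = 0xA.
P2: D(K, 0x4) = 0x9; 0x9 ⊕ 0x1 = 0x8.
P3: D(K, 0xC) = 0x1; 0x1 ⊕ 0x4 = 0x5.
P4: D(K, 0x6) = 0xB; 0xB ⊕ 0xC = 0x7.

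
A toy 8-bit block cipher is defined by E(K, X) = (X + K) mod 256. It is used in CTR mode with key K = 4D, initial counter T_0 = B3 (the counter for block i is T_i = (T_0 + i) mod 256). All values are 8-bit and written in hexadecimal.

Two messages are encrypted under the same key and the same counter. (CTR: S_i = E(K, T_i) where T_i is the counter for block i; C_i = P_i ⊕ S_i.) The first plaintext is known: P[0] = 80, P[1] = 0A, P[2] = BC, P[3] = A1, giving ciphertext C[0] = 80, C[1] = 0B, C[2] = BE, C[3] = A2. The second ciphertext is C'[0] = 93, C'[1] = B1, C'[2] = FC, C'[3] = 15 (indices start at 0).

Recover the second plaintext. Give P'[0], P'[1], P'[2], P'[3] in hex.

In CTR with a reused counter, both messages share the same keystream S_i, so C_i ⊕ C'_i = P_i ⊕ P'_i and thus P'_i = P_i ⊕ C_i ⊕ C'_i.
P'[0]: 80 ⊕ 80 ⊕ 93 = 93.
P'[1]: 0A ⊕ 0B ⊕ B1 = B0.
P'[2]: BC ⊕ BE ⊕ FC = FE.
P'[3]: A1 ⊕ A2 ⊕ 15 = 16.

P'[0] = 93, P'[1] = B0, P'[2] = FE, P'[3] = 16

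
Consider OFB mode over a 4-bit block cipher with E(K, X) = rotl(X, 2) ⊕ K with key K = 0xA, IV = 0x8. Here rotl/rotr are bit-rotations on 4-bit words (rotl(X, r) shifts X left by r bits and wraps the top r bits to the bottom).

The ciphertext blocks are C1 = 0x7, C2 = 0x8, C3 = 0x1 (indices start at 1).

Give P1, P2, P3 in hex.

P1 = 0xF, P2 = 0x0, P3 = 0x9

OFB decryption: S_i = E(K, S_{i−1}) with S_{0} = IV; P_i = C_i ⊕ S_i.
P1: S = E(K, 0x8) = 0x8; 0x7 ⊕ 0x8 = 0xF.
P2: S = E(K, 0x8) = 0x8; 0x8 ⊕ 0x8 = 0x0.
P3: S = E(K, 0x8) = 0x8; 0x1 ⊕ 0x8 = 0x9.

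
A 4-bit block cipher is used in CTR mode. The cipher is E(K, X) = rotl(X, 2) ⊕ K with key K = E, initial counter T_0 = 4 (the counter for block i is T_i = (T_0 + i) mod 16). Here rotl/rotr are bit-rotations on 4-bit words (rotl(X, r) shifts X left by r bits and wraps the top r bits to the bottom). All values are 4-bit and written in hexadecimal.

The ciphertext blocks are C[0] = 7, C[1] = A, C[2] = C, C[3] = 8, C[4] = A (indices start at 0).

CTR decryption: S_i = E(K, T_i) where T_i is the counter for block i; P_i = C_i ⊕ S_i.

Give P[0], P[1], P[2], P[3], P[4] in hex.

P[0] = 8, P[1] = 1, P[2] = B, P[3] = B, P[4] = 6

P[0]: T = 4, S = E(K, T) = F; 7 ⊕ F = 8.
P[1]: T = 5, S = E(K, T) = B; A ⊕ B = 1.
P[2]: T = 6, S = E(K, T) = 7; C ⊕ 7 = B.
P[3]: T = 7, S = E(K, T) = 3; 8 ⊕ 3 = B.
P[4]: T = 8, S = E(K, T) = C; A ⊕ C = 6.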